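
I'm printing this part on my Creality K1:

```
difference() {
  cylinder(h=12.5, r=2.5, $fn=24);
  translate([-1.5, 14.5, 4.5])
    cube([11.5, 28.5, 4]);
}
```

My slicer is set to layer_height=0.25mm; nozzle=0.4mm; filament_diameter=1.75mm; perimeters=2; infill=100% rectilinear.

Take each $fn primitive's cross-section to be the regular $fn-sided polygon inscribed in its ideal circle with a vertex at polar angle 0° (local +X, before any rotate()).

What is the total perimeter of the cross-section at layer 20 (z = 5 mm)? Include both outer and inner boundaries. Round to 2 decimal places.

15.66 mm

At z = 5 mm: the r=2.5 cylinder gives a regular 24-gon of circumradius 2.5 (constant along its height) (perimeter = 2·24·2.500·sin(180°/24) = 15.66 mm); the cube at (-1.5, 14.5) is present — its section is the full 11.5×28.5 rectangle (perimeter 80.00 mm); Taking the first minus the rest: starting from the r=2.5 cylinder, the 11.5×28.5 cube at (-1.5, 14.5) misses the remaining region (no effect) — boundary = 15.66 mm. Overall, the cross-section is a single solid region. Total boundary length (outer) = 15.66 mm.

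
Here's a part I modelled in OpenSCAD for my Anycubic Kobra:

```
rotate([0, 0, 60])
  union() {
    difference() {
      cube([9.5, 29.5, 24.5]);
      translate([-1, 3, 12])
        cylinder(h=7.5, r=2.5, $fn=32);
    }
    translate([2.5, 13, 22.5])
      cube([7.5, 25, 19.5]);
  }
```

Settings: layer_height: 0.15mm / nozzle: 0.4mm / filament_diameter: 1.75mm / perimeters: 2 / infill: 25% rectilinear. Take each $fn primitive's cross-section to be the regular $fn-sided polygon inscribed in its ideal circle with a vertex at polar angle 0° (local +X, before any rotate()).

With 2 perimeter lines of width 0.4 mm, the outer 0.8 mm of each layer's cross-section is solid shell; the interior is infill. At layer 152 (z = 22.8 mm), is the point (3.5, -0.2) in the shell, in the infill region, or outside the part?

At z = 22.8 mm: the cube is present — its section is the full 9.5×29.5 rectangle; the cylinder at (-1, 3) is not intersected at this z (z outside [12, 19.5]); After the difference (first − rest): none of the subtracted shapes is present at this height, so the 9.5×29.5 cube is unchanged — 1 connected region; the cube at (2.5, 13) (footprint 7.5×25) is included at this height; Taking the union: the regions partially overlap (shared area 115.50 mm²), so overlapping operands fuse into one piece — 1 connected region; (whole slice rotated 60° about Z — lengths, areas and connectivity unchanged). Overall, the cross-section is a single solid region. Undo the 60° rotation: the query point maps to (1.577, -3.131) in the un-rotated model frame. The nearest boundary edge runs (9.50, 0.00)→(0.00, 0.00); distance from the point to it = 3.13 mm. The point is not inside any of the regions above, so it lies outside the cross-section (3.13 mm from the nearest boundary).

outside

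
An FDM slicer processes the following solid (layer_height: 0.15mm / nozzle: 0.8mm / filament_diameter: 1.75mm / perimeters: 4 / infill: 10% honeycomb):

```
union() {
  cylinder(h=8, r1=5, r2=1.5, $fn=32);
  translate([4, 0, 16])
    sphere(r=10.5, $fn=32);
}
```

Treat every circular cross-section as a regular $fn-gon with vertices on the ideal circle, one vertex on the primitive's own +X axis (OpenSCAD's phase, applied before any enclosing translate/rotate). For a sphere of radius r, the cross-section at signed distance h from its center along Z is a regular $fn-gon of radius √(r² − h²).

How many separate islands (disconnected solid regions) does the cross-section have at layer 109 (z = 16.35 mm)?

At z = 16.35 mm: the cone is not intersected at this z (z outside [0, 8]); the r=10.5 sphere at (4, 0) slices to a regular 32-gon of circumradius 10.494 (√(r²−h²) with h=0.35 from center); Combining (union): only the r=10.5 sphere at (4, 0) is present, so the union is just that shape — 1 connected region. Overall, the cross-section is a single solid region. Island count = 1.

1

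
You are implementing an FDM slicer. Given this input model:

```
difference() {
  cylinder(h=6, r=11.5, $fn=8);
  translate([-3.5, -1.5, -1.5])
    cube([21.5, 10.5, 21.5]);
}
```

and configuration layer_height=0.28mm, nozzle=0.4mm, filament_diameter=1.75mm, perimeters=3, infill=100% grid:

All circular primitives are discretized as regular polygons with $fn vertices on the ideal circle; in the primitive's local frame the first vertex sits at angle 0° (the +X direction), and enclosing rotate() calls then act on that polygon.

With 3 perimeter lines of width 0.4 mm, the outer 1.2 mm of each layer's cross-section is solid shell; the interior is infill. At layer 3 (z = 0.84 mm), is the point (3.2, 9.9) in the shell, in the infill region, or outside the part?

shell

At z = 0.84 mm: the r=11.5 cylinder gives a regular 8-gon of circumradius 11.5 (constant along its height); the cube at (-3.5, -1.5) is present — its section is the full 21.5×10.5 rectangle; Taking the first minus the rest: starting from the r=11.5 cylinder, the 21.5×10.5 cube at (-3.5, -1.5) partially overlaps it — only the 139.50 mm² overlap (of its 225.75 mm²) is removed, clipping the outline — 1 connected region. Overall, the cross-section is a single solid region. The nearest boundary edge runs (0.00, 11.50)→(6.04, 9.00); distance from the point to it = 0.25 mm. The point is inside the cross-section, 0.25 mm from the nearest boundary — within the 1.2 mm shell band (3 × 0.4).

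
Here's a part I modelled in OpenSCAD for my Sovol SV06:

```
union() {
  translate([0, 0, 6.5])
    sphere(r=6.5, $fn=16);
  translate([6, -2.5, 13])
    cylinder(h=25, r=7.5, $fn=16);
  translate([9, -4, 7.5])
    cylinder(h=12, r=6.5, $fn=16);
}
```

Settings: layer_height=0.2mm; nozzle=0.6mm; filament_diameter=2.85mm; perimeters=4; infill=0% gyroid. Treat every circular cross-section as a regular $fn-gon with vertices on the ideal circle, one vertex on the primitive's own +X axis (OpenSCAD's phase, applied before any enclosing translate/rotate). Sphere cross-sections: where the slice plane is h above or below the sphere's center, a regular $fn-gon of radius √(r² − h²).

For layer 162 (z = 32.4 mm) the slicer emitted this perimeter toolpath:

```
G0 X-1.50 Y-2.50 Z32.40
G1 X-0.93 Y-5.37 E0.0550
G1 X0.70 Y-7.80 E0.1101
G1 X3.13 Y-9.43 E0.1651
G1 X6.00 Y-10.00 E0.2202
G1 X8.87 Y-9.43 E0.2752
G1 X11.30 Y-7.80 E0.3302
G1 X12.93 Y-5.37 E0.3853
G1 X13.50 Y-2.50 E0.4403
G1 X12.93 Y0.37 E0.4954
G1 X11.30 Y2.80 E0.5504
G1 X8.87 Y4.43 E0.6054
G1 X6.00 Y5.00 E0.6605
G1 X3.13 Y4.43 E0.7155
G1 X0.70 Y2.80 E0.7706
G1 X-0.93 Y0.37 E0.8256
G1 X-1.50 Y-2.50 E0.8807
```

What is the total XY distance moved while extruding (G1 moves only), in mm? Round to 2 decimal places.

46.82 mm

Sum the Euclidean lengths of each G1 segment: total = 46.82 mm.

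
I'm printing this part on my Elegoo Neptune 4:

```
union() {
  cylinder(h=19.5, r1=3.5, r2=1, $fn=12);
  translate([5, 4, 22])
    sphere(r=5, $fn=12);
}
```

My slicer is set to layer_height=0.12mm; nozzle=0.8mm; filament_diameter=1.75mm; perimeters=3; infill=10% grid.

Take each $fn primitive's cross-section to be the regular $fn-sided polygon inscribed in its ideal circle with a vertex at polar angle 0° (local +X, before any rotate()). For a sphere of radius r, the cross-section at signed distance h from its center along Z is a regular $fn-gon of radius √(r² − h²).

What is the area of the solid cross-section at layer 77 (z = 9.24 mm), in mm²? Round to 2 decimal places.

16.08 mm²

At z = 9.24 mm: the cone (r1=3.5→r2=1) has section circumradius 2.315 here — a regular 12-gon (area = (12/2)·2.315²·sin(360°/12) = 16.08 mm²); the sphere at (5, 4) does not reach this height (|z−center|=12.760 > r=5); Merging all regions: only the cone is present, so the union is just that shape — area = 16.08 mm². Overall, the cross-section is a single solid region. Net area = 16.08 mm².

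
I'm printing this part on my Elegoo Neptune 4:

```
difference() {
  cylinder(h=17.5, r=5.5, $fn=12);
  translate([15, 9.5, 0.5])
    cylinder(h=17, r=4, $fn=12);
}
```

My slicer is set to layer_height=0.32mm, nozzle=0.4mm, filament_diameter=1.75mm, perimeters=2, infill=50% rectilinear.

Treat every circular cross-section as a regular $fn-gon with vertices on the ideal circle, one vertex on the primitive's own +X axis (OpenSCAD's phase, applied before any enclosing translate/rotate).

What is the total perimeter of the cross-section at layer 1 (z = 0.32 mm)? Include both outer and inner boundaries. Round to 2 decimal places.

At z = 0.32 mm: the cylinder: section is a regular 12-gon, circumradius r=5.5 (perimeter = 2·12·5.500·sin(180°/12) = 34.16 mm); the cylinder at (15, 9.5) is not intersected at this z (z outside [0.5, 17.5]); Subtracting the remaining from the first: none of the subtracted shapes is present at this height, so the r=5.5 cylinder is unchanged — boundary = 34.16 mm. Overall, the cross-section is a single solid region. Total boundary length (outer) = 34.16 mm.

34.16 mm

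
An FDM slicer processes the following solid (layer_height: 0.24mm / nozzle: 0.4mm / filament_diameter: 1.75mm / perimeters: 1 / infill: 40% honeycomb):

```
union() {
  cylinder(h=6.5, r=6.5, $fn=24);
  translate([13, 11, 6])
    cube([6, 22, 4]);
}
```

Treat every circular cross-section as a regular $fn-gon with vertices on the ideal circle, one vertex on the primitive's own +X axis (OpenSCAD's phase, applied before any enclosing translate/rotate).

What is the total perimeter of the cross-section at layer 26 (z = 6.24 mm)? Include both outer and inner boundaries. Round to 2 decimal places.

At z = 6.24 mm: the r=6.5 cylinder gives a regular 24-gon of circumradius 6.5 (constant along its height) (perimeter = 2·24·6.500·sin(180°/24) = 40.72 mm); the cube at (13, 11) (footprint 6×22) is included at this height (perimeter 56.00 mm); Combining (union): the 2 present regions are separate (no shared area or edge), so areas and boundary lengths simply add and each stays a separate island — boundary = 96.72 mm. Overall, the cross-section has 2 separate islands. Total boundary length (outer) = 96.72 mm.

96.72 mm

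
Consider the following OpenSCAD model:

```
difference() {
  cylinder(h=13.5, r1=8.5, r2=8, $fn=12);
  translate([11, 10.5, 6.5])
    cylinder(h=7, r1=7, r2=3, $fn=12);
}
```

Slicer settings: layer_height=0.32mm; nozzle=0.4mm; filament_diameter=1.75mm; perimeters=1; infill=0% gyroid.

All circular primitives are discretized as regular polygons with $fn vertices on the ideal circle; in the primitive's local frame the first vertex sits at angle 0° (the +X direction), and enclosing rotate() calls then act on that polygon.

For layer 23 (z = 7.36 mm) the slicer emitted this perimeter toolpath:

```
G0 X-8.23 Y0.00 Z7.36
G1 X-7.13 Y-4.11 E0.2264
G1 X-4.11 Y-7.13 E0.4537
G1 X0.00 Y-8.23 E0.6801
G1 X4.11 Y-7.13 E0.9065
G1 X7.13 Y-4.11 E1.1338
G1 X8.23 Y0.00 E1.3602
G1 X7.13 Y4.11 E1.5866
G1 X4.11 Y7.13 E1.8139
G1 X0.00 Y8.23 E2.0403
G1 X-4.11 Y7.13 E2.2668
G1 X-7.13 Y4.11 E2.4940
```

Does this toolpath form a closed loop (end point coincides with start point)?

Start point (G0): (-8.23, 0.00). End point (last G1): the path does not return to the start — open.

no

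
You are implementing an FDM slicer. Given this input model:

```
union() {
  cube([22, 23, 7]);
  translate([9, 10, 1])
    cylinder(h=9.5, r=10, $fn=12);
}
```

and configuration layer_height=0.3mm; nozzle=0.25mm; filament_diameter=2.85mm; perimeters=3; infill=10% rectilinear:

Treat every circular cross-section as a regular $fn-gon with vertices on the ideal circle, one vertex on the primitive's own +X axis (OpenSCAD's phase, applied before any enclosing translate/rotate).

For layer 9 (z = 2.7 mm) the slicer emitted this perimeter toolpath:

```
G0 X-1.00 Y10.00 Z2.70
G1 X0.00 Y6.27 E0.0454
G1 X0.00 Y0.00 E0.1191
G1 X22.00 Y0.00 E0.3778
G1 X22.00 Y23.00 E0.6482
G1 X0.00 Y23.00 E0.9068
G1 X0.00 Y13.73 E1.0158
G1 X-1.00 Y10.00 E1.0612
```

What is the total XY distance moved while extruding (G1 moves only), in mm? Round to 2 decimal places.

90.26 mm

Sum the Euclidean lengths of each G1 segment: total = 90.26 mm.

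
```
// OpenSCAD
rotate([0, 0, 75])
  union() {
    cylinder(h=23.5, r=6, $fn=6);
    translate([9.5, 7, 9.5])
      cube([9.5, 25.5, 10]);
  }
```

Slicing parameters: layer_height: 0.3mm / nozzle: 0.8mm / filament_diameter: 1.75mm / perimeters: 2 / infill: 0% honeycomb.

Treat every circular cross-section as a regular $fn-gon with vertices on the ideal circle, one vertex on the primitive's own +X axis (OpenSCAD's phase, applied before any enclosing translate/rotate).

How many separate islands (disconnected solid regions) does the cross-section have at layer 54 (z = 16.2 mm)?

2

At z = 16.2 mm: the r=6 cylinder gives a regular 6-gon of circumradius 6 (constant along its height); the 9.5×25.5 cube at (9.5, 7) contributes its full rectangle; Taking the union: the 2 present regions are separate (no shared area or edge), so areas and boundary lengths simply add and each stays a separate island — 2 connected regions; (whole slice rotated 75° about Z — lengths, areas and connectivity unchanged). Overall, the cross-section has 2 separate islands. Island count = 2.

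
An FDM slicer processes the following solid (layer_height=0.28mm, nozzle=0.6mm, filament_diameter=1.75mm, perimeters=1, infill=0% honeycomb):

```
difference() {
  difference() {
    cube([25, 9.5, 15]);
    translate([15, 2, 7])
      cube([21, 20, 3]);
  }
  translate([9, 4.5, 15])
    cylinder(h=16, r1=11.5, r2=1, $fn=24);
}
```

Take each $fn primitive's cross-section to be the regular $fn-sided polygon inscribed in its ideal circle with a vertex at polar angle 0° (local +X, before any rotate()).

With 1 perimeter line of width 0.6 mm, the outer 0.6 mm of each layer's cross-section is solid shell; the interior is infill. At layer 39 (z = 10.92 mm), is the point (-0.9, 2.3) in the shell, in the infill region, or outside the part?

At z = 10.92 mm: the cube (footprint 25×9.5) is included at this height; the cube at (15, 2) is absent (z outside [7, 10]); Subtracting the remaining from the first: none of the subtracted shapes is present at this height, so the 25×9.5 cube is unchanged — 1 connected region; the cone at (9, 4.5) is not intersected at this z (z outside [15, 31]); Taking the first minus the rest: none of the subtracted shapes is present at this height, so that combined region is unchanged — 1 connected region. Overall, the cross-section is a single solid region. The nearest boundary edge runs (0.00, 9.50)→(0.00, 0.00); distance from the point to it = 0.90 mm. The point is not inside any of the regions above, so it lies outside the cross-section (0.90 mm from the nearest boundary).

outside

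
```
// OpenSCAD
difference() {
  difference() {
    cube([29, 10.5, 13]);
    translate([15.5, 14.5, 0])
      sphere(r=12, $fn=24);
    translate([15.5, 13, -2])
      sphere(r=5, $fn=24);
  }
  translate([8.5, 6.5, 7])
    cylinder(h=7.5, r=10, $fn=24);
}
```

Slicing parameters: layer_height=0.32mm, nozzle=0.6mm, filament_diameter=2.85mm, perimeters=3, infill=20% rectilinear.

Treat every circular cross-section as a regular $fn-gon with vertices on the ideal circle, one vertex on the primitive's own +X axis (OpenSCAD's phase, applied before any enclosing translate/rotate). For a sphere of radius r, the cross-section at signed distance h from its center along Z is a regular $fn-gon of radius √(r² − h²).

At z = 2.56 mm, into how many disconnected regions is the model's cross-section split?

1

At z = 2.56 mm: the cube (footprint 29×10.5) is included at this height; the r=12 sphere at (15.5, 14.5) contributes a regular 24-gon of circumradius √(12²−2.56²) = 11.724; the r=5 sphere at (15.5, 13) slices to a regular 24-gon of circumradius 2.051 (√(r²−h²) with h=4.56 from center); Taking the first minus the rest: starting from the 29×10.5 cube, the r=12 sphere at (15.5, 14.5) partially overlaps it — only the 122.02 mm² overlap (of its 426.88 mm²) is removed, clipping the outline; the r=5 sphere at (15.5, 13) misses the remaining region (no effect) — 1 connected region; the cylinder at (8.5, 6.5) is absent (z outside [7, 14.5]); Subtracting the remaining from the first: none of the subtracted shapes is present at this height, so that combined region is unchanged — 1 connected region. The result has 1 disconnected region.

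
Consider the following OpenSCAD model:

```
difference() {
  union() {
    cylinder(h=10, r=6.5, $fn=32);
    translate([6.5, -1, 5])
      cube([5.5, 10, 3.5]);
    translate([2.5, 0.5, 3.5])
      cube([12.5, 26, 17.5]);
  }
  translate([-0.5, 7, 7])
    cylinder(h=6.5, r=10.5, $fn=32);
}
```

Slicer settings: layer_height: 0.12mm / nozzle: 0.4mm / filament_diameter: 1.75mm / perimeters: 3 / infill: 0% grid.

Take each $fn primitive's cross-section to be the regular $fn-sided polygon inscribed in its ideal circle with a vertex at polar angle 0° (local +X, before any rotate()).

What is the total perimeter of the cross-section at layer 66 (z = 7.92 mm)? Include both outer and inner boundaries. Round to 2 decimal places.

At z = 7.92 mm: the r=6.5 cylinder gives a regular 32-gon of circumradius 6.5 (constant along its height) (perimeter = 2·32·6.500·sin(180°/32) = 40.78 mm); the cube at (6.5, -1) is present — its section is the full 5.5×10 rectangle (perimeter 31.00 mm); the cube at (2.5, 0.5) is present — its section is the full 12.5×26 rectangle (perimeter 77.00 mm); Merging all regions: the regions partially overlap (shared area 61.95 mm²), so the edge portions inside another operand are dropped and the merged outline is re-measured after clipping — boundary (outer + 1 inner loop) = 104.20 mm; the r=10.5 cylinder at (-0.5, 7) contributes a regular 32-gon of circumradius 10.5 (perimeter = 2·32·10.500·sin(180°/32) = 65.87 mm); Subtracting the remaining from the first: starting from the result so far, the r=10.5 cylinder at (-0.5, 7) partially overlaps it — only the 185.83 mm² overlap (of its 344.14 mm²) is removed, clipping the outline — boundary = 111.75 mm. Overall, the cross-section has 2 separate islands. Total boundary length (outer) = 111.75 mm.

111.75 mm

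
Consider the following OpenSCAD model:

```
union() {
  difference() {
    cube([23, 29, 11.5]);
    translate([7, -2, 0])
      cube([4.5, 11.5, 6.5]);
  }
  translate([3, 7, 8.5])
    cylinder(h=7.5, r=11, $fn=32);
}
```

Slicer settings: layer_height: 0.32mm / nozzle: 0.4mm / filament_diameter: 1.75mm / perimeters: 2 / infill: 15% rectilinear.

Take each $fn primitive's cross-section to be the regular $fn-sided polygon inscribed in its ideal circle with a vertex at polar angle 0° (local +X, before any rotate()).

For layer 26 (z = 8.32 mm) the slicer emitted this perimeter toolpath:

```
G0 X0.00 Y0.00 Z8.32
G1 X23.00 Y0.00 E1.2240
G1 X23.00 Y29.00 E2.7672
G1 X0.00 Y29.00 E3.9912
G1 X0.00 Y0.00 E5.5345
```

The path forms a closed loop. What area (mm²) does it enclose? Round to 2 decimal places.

Apply the shoelace formula to the sequence of (X, Y) vertices; enclosed area = 667.00 mm².

667.00 mm²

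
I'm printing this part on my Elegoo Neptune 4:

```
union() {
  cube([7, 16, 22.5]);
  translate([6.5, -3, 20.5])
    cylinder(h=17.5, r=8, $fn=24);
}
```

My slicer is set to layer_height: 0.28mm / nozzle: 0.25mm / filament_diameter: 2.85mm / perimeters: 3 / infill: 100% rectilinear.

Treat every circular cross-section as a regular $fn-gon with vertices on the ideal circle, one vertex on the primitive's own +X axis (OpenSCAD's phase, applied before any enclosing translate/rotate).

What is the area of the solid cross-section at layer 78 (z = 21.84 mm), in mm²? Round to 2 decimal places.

At z = 21.84 mm: the cube is present — its section is the full 7×16 rectangle (area 112.00 mm²); the cylinder at (6.5, -3): section is a regular 24-gon, circumradius r=8 (area = (24/2)·8.000²·sin(360°/24) = 198.77 mm²); Taking the union: the regions partially overlap — summed areas 310.77 mm² minus the doubly-counted overlap 28.14 mm² gives 282.64 mm² — area = 282.64 mm². Overall, the cross-section is a single solid region. Net area = 282.64 mm².

282.64 mm²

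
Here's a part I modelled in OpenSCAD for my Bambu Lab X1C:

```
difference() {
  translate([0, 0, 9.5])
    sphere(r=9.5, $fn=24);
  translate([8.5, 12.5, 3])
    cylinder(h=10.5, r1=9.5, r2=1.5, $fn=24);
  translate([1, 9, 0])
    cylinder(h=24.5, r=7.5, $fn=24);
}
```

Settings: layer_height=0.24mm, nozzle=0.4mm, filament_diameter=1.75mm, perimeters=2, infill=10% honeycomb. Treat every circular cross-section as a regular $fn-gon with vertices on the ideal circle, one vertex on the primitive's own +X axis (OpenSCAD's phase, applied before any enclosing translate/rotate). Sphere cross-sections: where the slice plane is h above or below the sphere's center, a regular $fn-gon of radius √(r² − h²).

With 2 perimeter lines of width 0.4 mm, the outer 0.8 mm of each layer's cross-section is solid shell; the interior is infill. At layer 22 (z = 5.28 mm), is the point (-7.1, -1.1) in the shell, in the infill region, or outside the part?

infill

At z = 5.28 mm: the r=9.5 sphere contributes a regular 24-gon of circumradius √(9.5²−4.22²) = 8.511; the cone at (8.5, 12.5) contributes a regular 24-gon of circumradius 7.763 (interpolated between r1=9.5 and r2=1.5 at t=0.217); the r=7.5 cylinder at (1, 9) contributes a regular 24-gon of circumradius 7.5; After the difference (first − rest): starting from the r=9.5 sphere, the cone at (8.5, 12.5) partially overlaps it — only the 4.12 mm² overlap (of its 187.16 mm²) is removed, clipping the outline; the r=7.5 cylinder at (1, 9) partially overlaps it — only the 58.71 mm² overlap (of its 174.70 mm²) is removed, clipping the outline — 1 connected region. Overall, the cross-section is a single solid region. The nearest boundary edge runs (-8.22, -2.20)→(-8.51, 0.00); distance from the point to it = 1.26 mm. The point is inside the cross-section and 1.26 mm from the nearest boundary — more than the 0.8 mm shell width (2 × 0.4), so it's in the infill interior.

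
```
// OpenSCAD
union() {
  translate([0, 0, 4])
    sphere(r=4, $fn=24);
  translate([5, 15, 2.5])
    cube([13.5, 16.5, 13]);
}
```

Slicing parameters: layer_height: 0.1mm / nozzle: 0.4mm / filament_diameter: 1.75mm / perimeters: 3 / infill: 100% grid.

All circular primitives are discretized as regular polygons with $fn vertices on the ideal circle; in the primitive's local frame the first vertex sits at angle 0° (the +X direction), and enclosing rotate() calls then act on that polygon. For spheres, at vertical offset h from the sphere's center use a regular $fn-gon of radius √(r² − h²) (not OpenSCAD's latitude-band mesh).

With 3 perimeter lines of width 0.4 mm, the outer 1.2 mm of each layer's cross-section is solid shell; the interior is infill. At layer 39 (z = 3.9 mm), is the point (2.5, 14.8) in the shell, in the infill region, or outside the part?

At z = 3.9 mm: the sphere: section is a regular 24-gon, circumradius = √(r²−h²) = √(4²−0.1²) = 3.999; the cube at (5, 15) is present — its section is the full 13.5×16.5 rectangle; Combining (union): the 2 present regions are separate (no shared area or edge), so areas and boundary lengths simply add and each stays a separate island — 2 connected regions. Overall, the cross-section has 2 separate islands. The nearest boundary edge runs (18.50, 15.00)→(5.00, 15.00); distance from the point to it = 2.51 mm. The point is not inside any of the regions above, so it lies outside the cross-section (2.51 mm from the nearest boundary).

outside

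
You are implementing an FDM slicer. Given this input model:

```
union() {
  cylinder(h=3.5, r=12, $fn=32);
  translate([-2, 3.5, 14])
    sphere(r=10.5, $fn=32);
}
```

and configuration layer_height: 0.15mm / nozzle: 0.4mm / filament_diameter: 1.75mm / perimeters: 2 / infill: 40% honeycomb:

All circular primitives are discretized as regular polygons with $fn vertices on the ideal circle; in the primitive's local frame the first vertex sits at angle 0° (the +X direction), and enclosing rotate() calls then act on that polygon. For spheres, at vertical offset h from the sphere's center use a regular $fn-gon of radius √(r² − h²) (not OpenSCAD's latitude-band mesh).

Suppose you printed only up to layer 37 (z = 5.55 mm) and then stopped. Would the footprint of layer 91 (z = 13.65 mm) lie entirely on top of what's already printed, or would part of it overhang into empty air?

Compare the two slices. At z = 5.55: the cylinder does not reach this height (z outside [0, 3.5]); the sphere at (-2, 3.5): section is a regular 32-gon, circumradius = √(r²−h²) = √(10.5²−8.45²) = 6.233 (area = (32/2)·6.233²·sin(360°/32) = 121.26 mm²); Taking the union: only the r=10.5 sphere at (-2, 3.5) is present, so the union is just that shape — area = 121.26 mm². At z = 13.65: the cylinder does not reach this height (z outside [0, 3.5]); the r=10.5 sphere at (-2, 3.5) contributes a regular 32-gon of circumradius √(10.5²−0.35²) = 10.494 (area = (32/2)·10.494²·sin(360°/32) = 343.76 mm²); Taking the union: only the r=10.5 sphere at (-2, 3.5) is present, so the union is just that shape — area = 343.76 mm². Checking containment: at z = 13.65 the cross-section extends beyond the z = 5.55 cross-section by about 222.50 mm².

part overhangs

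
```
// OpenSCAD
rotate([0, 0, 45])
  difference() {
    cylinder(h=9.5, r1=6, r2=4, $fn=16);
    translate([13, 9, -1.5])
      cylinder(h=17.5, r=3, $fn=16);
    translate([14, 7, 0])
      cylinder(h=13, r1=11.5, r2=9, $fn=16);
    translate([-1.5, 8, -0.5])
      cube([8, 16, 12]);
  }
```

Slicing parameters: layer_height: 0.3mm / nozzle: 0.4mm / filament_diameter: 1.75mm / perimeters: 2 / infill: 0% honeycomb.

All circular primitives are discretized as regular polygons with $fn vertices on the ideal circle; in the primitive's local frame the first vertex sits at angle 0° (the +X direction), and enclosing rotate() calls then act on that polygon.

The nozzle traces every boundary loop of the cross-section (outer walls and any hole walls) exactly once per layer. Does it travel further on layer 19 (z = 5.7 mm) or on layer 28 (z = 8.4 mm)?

Layer 19 (z = 5.7): the cone: at t=0.600 of its height the radius interpolates to r₁+(r₂−r₁)t = 4.800, giving a regular 16-gon of that circumradius (perimeter = 2·16·4.800·sin(180°/16) = 29.97 mm); the cylinder at (13, 9): section is a regular 16-gon, circumradius r=3 (perimeter = 2·16·3.000·sin(180°/16) = 18.73 mm); the cone at (14, 7) (r1=11.5→r2=9) has section circumradius 10.404 here — a regular 16-gon (perimeter = 2·16·10.404·sin(180°/16) = 64.95 mm); the 8×16 cube at (-1.5, 8) contributes its full rectangle (perimeter 48.00 mm); Taking the first minus the rest: starting from the cone, the r=3 cylinder at (13, 9) misses the remaining region (no effect); the cone at (14, 7) misses the remaining region (no effect); the 8×16 cube at (-1.5, 8) misses the remaining region (no effect) — boundary = 29.97 mm; (rotated 45° about Z; rotation is an isometry so areas/perimeters/island counts are preserved). So its perimeter = 29.97 mm. Layer 28 (z = 8.4): the cone: at t=0.884 of its height the radius interpolates to r₁+(r₂−r₁)t = 4.232, giving a regular 16-gon of that circumradius (perimeter = 2·16·4.232·sin(180°/16) = 26.42 mm); the cylinder at (13, 9): section is a regular 16-gon, circumradius r=3 (perimeter = 2·16·3.000·sin(180°/16) = 18.73 mm); the cone at (14, 7) (r1=11.5→r2=9) has section circumradius 9.885 here — a regular 16-gon (perimeter = 2·16·9.885·sin(180°/16) = 61.71 mm); the 8×16 cube at (-1.5, 8) contributes its full rectangle (perimeter 48.00 mm); After the difference (first − rest): starting from the cone, the r=3 cylinder at (13, 9) misses the remaining region (no effect); the cone at (14, 7) misses the remaining region (no effect); the 8×16 cube at (-1.5, 8) misses the remaining region (no effect) — boundary = 26.42 mm; (rotated 45° about Z; rotation is an isometry so areas/perimeters/island counts are preserved). So its perimeter = 26.42 mm. Layer 19 is larger (29.97 vs 26.42 mm).

layer 19 (z = 5.7 mm)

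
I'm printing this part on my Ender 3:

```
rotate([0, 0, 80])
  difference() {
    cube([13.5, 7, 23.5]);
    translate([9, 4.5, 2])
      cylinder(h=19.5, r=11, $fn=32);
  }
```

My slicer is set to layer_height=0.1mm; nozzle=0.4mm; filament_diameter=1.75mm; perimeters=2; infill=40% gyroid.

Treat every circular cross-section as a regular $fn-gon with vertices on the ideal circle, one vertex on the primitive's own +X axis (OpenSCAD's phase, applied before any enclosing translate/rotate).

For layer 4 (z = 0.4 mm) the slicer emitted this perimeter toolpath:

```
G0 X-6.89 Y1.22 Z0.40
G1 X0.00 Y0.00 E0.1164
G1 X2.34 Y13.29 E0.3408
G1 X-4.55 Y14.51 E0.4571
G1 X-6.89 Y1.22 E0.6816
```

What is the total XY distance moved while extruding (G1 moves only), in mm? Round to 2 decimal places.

40.98 mm

Sum the Euclidean lengths of each G1 segment: total = 40.98 mm.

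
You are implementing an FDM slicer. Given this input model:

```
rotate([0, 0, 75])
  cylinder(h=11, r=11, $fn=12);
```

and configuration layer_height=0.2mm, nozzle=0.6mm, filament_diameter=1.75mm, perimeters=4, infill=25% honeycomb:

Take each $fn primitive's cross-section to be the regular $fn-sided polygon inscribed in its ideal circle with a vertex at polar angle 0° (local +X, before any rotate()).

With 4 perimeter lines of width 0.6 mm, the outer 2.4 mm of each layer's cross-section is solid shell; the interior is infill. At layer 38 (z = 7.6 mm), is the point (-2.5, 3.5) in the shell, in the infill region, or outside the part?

infill

At z = 7.6 mm: the cylinder: section is a regular 12-gon, circumradius r=11; (rotated 75° about Z; rotation is an isometry so areas/perimeters/island counts are preserved). Overall, the cross-section is a single solid region. Undo the 75° rotation: the query point maps to (2.734, 3.321) in the un-rotated model frame. The nearest boundary edge runs (9.53, 5.50)→(5.50, 9.53); distance from the point to it = 6.34 mm. The point is inside the cross-section and 6.34 mm from the nearest boundary — more than the 2.4 mm shell width (4 × 0.6), so it's in the infill interior.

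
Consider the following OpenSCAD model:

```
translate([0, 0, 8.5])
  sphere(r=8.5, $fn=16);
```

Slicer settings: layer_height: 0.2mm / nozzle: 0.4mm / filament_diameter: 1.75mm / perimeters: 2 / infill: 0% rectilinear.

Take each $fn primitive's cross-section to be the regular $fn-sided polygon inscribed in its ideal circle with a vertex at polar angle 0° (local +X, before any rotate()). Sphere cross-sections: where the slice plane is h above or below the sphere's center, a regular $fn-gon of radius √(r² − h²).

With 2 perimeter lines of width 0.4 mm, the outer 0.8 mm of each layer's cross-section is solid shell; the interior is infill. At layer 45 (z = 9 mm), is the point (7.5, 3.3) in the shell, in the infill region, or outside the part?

At z = 9 mm: the r=8.5 sphere contributes a regular 16-gon of circumradius √(8.5²−0.5²) = 8.485. Overall, the cross-section is a single solid region. The nearest boundary edge runs (7.84, 3.25)→(6.00, 6.00); distance from the point to it = 0.25 mm. The point is inside the cross-section, 0.25 mm from the nearest boundary — within the 0.8 mm shell band (2 × 0.4).

shell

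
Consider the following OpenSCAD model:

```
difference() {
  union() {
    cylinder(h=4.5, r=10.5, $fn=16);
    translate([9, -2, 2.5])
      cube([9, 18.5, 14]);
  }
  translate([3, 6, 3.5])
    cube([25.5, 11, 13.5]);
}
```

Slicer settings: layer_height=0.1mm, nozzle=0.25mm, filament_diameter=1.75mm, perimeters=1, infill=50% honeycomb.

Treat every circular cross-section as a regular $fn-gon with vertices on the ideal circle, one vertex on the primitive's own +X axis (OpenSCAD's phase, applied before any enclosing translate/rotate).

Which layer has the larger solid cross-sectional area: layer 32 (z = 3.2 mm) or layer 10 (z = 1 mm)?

Layer 32 (z = 3.2): the r=10.5 cylinder gives a regular 16-gon of circumradius 10.5 (constant along its height) (area = (16/2)·10.500²·sin(360°/16) = 337.53 mm²); the 9×18.5 cube at (9, -2) contributes its full rectangle (area 166.50 mm²); Combining (union): the regions partially overlap — summed areas 504.03 mm² minus the doubly-counted overlap 7.39 mm² gives 496.64 mm² — area = 496.64 mm²; the cube at (3, 6) is absent (z outside [3.5, 17]); Taking the first minus the rest: none of the subtracted shapes is present at this height, so that combined region is unchanged — area = 496.64 mm². So its area = 496.64 mm². Layer 10 (z = 1): the r=10.5 cylinder contributes a regular 16-gon of circumradius 10.5 (area = (16/2)·10.500²·sin(360°/16) = 337.53 mm²); the cube at (9, -2) is absent (z outside [2.5, 16.5]); Merging all regions: only the r=10.5 cylinder is present, so the union is just that shape — area = 337.53 mm²; the cube at (3, 6) is absent (z outside [3.5, 17]); After the difference (first − rest): none of the subtracted shapes is present at this height, so that combined region is unchanged — area = 337.53 mm². So its area = 337.53 mm². Layer 32 is larger (496.64 vs 337.53 mm²).

layer 32 (z = 3.2 mm)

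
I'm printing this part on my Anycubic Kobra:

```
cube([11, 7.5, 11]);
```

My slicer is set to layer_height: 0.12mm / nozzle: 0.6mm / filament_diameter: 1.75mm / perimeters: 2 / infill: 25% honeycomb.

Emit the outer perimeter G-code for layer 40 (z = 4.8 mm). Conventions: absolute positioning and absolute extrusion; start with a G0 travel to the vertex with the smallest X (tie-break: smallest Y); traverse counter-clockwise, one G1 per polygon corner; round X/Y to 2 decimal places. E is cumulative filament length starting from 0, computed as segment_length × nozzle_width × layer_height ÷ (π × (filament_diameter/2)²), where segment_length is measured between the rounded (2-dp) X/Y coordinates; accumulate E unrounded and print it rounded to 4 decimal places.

G0 X0.00 Y0.00 Z4.80
G1 X11.00 Y0.00 E0.3293
G1 X11.00 Y7.50 E0.5538
G1 X0.00 Y7.50 E0.8831
G1 X0.00 Y0.00 E1.1076

At z = 4.8 mm: the cube (footprint 11×7.5) is included at this height. The outline is a single polygon with 4 vertices. Extrusion per mm of travel: 0.6 × 0.12 / (π × 0.875²) = 0.029934. Accumulating E over each segment gives final E = 1.1076.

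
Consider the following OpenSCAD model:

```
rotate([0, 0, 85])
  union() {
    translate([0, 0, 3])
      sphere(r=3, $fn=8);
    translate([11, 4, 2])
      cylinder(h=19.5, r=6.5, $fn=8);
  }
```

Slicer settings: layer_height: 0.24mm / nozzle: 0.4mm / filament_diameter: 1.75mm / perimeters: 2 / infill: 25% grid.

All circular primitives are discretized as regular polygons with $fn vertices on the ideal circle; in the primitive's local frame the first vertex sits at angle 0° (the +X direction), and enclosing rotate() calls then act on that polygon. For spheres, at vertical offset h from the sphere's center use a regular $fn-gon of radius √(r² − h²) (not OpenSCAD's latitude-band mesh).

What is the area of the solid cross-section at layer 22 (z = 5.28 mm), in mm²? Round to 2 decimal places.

At z = 5.28 mm: the r=3 sphere slices to a regular 8-gon of circumradius 1.950 (√(r²−h²) with h=2.28 from center) (area = (8/2)·1.950²·sin(360°/8) = 10.75 mm²); the r=6.5 cylinder at (11, 4) gives a regular 8-gon of circumradius 6.5 (constant along its height) (area = (8/2)·6.500²·sin(360°/8) = 119.50 mm²); Combining (union): the 2 present regions are separate (no shared area or edge), so areas and boundary lengths simply add and each stays a separate island — area = 130.25 mm²; (whole slice rotated 85° about Z — lengths, areas and connectivity unchanged). Overall, the cross-section has 2 separate islands. Net area = 130.25 mm².

130.25 mm²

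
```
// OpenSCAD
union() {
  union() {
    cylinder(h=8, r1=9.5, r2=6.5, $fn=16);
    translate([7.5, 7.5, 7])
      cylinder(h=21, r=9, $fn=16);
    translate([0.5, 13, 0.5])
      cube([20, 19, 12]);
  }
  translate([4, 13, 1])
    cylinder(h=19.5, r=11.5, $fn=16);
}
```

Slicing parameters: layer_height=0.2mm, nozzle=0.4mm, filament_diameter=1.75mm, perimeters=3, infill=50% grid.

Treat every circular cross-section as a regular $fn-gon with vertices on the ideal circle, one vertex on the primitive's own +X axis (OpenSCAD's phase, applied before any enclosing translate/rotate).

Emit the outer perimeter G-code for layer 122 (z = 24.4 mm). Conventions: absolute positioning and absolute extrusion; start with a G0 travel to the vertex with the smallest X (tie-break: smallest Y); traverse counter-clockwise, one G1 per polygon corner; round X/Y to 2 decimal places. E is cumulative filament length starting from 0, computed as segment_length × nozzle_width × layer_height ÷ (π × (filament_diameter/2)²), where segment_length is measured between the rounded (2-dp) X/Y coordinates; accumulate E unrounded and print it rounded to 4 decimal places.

At z = 24.4 mm: the cone is not intersected at this z (z outside [0, 8]); the r=9 cylinder at (7.5, 7.5) contributes a regular 16-gon of circumradius 9; the cube at (0.5, 13) does not reach this height (z outside [0.5, 12.5]); Combining (union): only the r=9 cylinder at (7.5, 7.5) is present, so the union is just that shape — 1 connected region; the cylinder at (4, 13) is absent (z outside [1, 20.5]); Taking the union: only that combined region is present, so the union is just that shape — 1 connected region. The outline is a single polygon with 16 vertices. Extrusion per mm of travel: 0.4 × 0.2 / (π × 0.875²) = 0.033260. Accumulating E over each segment gives final E = 1.8678.

G0 X-1.50 Y7.50 Z24.40
G1 X-0.81 Y4.06 E0.1167
G1 X1.14 Y1.14 E0.2335
G1 X4.06 Y-0.81 E0.3503
G1 X7.50 Y-1.50 E0.4670
G1 X10.94 Y-0.81 E0.5837
G1 X13.86 Y1.14 E0.7004
G1 X15.81 Y4.06 E0.8172
G1 X16.50 Y7.50 E0.9339
G1 X15.81 Y10.94 E1.0506
G1 X13.86 Y13.86 E1.1674
G1 X10.94 Y15.81 E1.2842
G1 X7.50 Y16.50 E1.4009
G1 X4.06 Y15.81 E1.5176
G1 X1.14 Y13.86 E1.6343
G1 X-0.81 Y10.94 E1.7511
G1 X-1.50 Y7.50 E1.8678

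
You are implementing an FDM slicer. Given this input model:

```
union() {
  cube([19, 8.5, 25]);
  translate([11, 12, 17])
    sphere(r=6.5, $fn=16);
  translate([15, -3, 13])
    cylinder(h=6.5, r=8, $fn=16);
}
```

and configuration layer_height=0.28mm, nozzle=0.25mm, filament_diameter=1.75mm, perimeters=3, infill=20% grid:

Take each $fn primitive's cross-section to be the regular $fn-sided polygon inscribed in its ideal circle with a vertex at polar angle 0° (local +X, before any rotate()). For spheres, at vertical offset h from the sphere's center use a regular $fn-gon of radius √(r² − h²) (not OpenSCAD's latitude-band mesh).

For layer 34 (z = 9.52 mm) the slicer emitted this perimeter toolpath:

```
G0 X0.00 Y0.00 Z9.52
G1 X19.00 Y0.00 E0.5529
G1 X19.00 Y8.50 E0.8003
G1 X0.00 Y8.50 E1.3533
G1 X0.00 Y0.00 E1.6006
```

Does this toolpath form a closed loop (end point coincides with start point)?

Start point (G0): (0.00, 0.00). End point (last G1): the path returns to the start — closed.

yes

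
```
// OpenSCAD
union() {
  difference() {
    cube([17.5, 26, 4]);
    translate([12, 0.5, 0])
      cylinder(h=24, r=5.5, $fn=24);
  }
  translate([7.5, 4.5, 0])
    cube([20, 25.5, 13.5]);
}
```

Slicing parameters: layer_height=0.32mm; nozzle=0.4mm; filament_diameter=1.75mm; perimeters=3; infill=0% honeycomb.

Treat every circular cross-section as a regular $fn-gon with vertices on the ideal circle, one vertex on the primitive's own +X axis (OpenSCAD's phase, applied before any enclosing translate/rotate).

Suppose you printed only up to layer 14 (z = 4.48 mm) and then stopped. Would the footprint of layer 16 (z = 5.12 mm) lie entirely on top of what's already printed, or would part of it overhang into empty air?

entirely on top

Compare the two slices. At z = 4.48: the cube does not reach this height (z outside [0, 4]); the r=5.5 cylinder at (12, 0.5) contributes a regular 24-gon of circumradius 5.5 (area = (24/2)·5.500²·sin(360°/24) = 93.95 mm²); Subtracting the remaining from the first: the first operand is absent here, so nothing remains; the cube at (7.5, 4.5) (footprint 20×25.5) is included at this height (area 510.00 mm²); Combining (union): only the 20×25.5 cube at (7.5, 4.5) is present, so the union is just that shape — area = 510.00 mm². At z = 5.12: the cube does not reach this height (z outside [0, 4]); the cylinder at (12, 0.5): section is a regular 24-gon, circumradius r=5.5 (area = (24/2)·5.500²·sin(360°/24) = 93.95 mm²); After the difference (first − rest): the first operand is absent here, so nothing remains; the cube at (7.5, 4.5) is present — its section is the full 20×25.5 rectangle (area 510.00 mm²); Taking the union: only the 20×25.5 cube at (7.5, 4.5) is present, so the union is just that shape — area = 510.00 mm². Checking containment: the cross-section at z = 5.12 is a subset of the cross-section at z = 4.48.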